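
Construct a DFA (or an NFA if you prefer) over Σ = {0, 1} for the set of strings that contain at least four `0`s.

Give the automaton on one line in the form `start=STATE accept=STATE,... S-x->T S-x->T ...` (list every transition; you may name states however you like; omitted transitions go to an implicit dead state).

start=A accept=E,F A-0->B A-1->A B-0->C B-1->B C-0->D C-1->C D-0->E D-1->D E-0->F E-1->E F-0->F F-1->F

Count `0`s, saturating at 5: states A through E mean 0 through 4 `0`s seen; F means more than 4. Each `0` increments (capped at F); other symbols loop. Accept from {E, F}.
With 6 states:
       0  1 
>  A   B  A 
   B   C  B 
   C   D  C 
   D   E  D 
 * E   F  E 
 * F   F  F 
(> = start, * = accepting)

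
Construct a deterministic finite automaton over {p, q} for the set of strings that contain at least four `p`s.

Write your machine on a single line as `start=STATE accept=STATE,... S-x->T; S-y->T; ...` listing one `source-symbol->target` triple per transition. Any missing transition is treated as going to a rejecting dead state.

start=S0; accept=S4,S5; S0-p->S1; S0-q->S0; S1-p->S2; S1-q->S1; S2-p->S3; S2-q->S2; S3-p->S4; S3-q->S3; S4-p->S5; S4-q->S4; S5-p->S5; S5-q->S5

Only the number of `p`s matters, and only up to 5. Make a chain S0 → S1 → S2 → S3 → S4 → S5 advanced by each `p` (with S5 absorbing); every other symbol self-loops. The accepting set is {S4, S5}.
With 6 states:
        p   q  
>  S0   S1  S0 
   S1   S2  S1 
   S2   S3  S2 
   S3   S4  S3 
 * S4   S5  S4 
 * S5   S5  S5 
(> = start, * = accepting)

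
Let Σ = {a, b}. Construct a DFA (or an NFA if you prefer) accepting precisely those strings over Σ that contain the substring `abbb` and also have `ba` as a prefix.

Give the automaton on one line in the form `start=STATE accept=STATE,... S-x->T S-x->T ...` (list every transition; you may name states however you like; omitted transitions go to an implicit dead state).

start=q0 accept=q6 q0-a->q1 q0-b->q2 q1-a->q1 q1-b->q1 q2-a->q3 q2-b->q1 q3-a->q3 q3-b->q4 q4-a->q3 q4-b->q5 q5-a->q3 q5-b->q6 q6-a->q6 q6-b->q6

Handle the two conditions separately and then intersect. The first has 5 states tracking whether and how much of `abbb` has been seen; the second has 4 states tracking whether the input so far still matches the prefix `ba`. A product state is a pair (one from each), accepting exactly when both do. Minimizing collapses redundant product states.
        a   b  
>  q0   q1  q2 
   q1   q1  q1 
   q2   q3  q1 
   q3   q3  q4 
   q4   q3  q5 
   q5   q3  q6 
 * q6   q6  q6 
(> = start, * = accepting)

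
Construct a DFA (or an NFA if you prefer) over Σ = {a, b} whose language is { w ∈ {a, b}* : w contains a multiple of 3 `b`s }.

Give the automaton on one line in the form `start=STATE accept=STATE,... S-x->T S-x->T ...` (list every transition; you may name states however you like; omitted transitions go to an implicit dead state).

start=q0 accept=q0 q0-a->q0 q0-b->q1 q1-a->q1 q1-b->q2 q2-a->q2 q2-b->q0

Keep the running count of `b`s modulo 3: each `b` advances along the cycle q0 → q1 → q2 → q0 while other symbols loop. Accept at q0.
        a   b  
>* q0   q0  q1 
   q1   q1  q2 
   q2   q2  q0 
(> = start, * = accepting)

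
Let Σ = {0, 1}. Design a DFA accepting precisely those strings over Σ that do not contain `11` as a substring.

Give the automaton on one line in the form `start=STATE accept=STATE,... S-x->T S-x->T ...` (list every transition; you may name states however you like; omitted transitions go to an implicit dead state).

This is the complement of 'contains `11`'. Use the same substring-matching states — q0 through q2 holding how much of `11` has just been matched — but flip the accepting set: everything except the trap q2 accepts.
A 3-state machine:
        0   1  
>* q0   q0  q1 
 * q1   q0  q2 
   q2   q2  q2 
(> = start, * = accepting)

start=q0 accept=q0,q1 q0-0->q0 q0-1->q1 q1-0->q0 q1-1->q2 q2-0->q2 q2-1->q2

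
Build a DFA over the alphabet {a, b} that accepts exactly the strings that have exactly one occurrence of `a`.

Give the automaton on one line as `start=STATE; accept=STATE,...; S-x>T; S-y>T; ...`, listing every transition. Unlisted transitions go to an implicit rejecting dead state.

Only the number of `a`s matters, and only up to 2. Make a chain s0 → s1 → s2 advanced by each `a` (with s2 absorbing); every other symbol self-loops. The accepting set is {s1}.
With 3 states:
        a   b  
>  s0   s1  s0 
 * s1   s2  s1 
   s2   s2  s2 
(> = start, * = accepting)

start=s0; accept=s1; s0-a>s1; s0-b>s0; s1-a>s2; s1-b>s1; s2-a>s2; s2-b>s2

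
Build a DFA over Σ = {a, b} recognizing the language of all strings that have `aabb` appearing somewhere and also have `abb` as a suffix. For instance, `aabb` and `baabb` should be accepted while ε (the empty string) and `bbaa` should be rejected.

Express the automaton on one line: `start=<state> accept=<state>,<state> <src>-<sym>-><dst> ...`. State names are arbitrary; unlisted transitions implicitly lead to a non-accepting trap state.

Run two small machines in parallel and take their product. The first has 5 states tracking whether and how much of `aabb` has been seen; the second has 4 states tracking how much of the suffix `abb` has currently been matched. A product state is a pair (one from each), accepting exactly when both do. After merging equivalent states the machine shrinks.
8 states suffice.
        a   b  
>  s0   s1  s0 
   s1   s2  s0 
   s2   s2  s3 
   s3   s1  s4 
 * s4   s5  s6 
   s5   s5  s7 
   s6   s5  s6 
   s7   s5  s4 
(> = start, * = accepting)

start=s0 accept=s4 s0-a->s1 s0-b->s0 s1-a->s2 s1-b->s0 s2-a->s2 s2-b->s3 s3-a->s1 s3-b->s4 s4-a->s5 s4-b->s6 s5-a->s5 s5-b->s7 s6-a->s5 s6-b->s6 s7-a->s5 s7-b->s4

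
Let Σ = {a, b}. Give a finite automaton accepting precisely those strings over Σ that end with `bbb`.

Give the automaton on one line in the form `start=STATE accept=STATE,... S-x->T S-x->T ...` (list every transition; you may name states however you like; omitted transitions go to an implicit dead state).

Remember how much of `bbb` the current input suffix matches. State S0 means no match yet; S1 means the last symbol is `b`; S2 means the last 2 symbols are `bb`; S3 means the last 3 symbols are `bbb`. Only S3 accepts. On a mismatch, fall back to the longest proper suffix that is still a prefix of `bbb`.
With 4 states:
        a   b  
>  S0   S0  S1 
   S1   S0  S2 
   S2   S0  S3 
 * S3   S0  S3 
(> = start, * = accepting)

start=S0 accept=S3 S0-a->S0 S0-b->S1 S1-a->S0 S1-b->S2 S2-a->S0 S2-b->S3 S3-a->S0 S3-b->S3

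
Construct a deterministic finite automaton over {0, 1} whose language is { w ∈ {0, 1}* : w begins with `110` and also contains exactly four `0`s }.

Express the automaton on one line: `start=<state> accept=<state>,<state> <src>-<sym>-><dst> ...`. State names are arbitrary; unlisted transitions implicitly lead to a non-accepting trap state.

Build one automaton per condition and run them in lockstep. One (5 states) tracks whether the input so far still matches the prefix `110`; the other (6 states) tracks the count of `0`s, saturating at 5. Each combined state is a pair, one component from each; accept when both components accept. Minimizing collapses redundant product states.
With 8 states:
        0   1  
>  q0   q1  q2 
   q1   q1  q1 
   q2   q1  q3 
   q3   q4  q1 
   q4   q5  q4 
   q5   q6  q5 
   q6   q7  q6 
 * q7   q1  q7 
(> = start, * = accepting)

start=q0 accept=q7 q0-0->q1 q0-1->q2 q1-0->q1 q1-1->q1 q2-0->q1 q2-1->q3 q3-0->q4 q3-1->q1 q4-0->q5 q4-1->q4 q5-0->q6 q5-1->q5 q6-0->q7 q6-1->q6 q7-0->q1 q7-1->q7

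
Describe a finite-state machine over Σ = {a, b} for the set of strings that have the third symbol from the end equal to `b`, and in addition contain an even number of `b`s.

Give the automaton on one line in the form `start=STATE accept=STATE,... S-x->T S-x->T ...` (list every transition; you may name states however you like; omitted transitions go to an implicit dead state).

start=s0 accept=s5,s6,s10,s11 s0-a->s0 s0-b->s1 s1-a->s2 s1-b->s3 s2-a->s4 s2-b->s5 s3-a->s6 s3-b->s7 s4-a->s4 s4-b->s8 s5-a->s9 s5-b->s7 s6-a->s10 s6-b->s1 s7-a->s2 s7-b->s11 s8-a->s9 s8-b->s7 s9-a->s10 s9-b->s1 s10-a->s0 s10-b->s1 s11-a->s6 s11-b->s7

Run two small machines in parallel and take their product. The first has 15 states tracking the last 3 symbols read; the second has 2 states tracking the count of `b`s modulo 2. A product state is a pair (one from each), accepting exactly when both do. Minimizing collapses redundant product states.
With 12 states:
          a    b  
>  s0     s0   s1 
   s1     s2   s3 
   s2     s4   s5 
   s3     s6   s7 
   s4     s4   s8 
 * s5     s9   s7 
 * s6    s10   s1 
   s7     s2  s11 
   s8     s9   s7 
   s9    s10   s1 
 * s10    s0   s1 
 * s11    s6   s7 
(> = start, * = accepting)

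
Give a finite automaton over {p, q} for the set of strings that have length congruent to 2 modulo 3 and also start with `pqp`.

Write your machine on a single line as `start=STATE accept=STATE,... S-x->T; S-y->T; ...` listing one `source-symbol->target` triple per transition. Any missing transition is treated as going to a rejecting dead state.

Run two small machines in parallel and take their product. One (3 states) tracks the input length modulo 3; the other (5 states) tracks whether the input so far still matches the prefix `pqp`. Each combined state is a pair, one component from each; accept when both components accept.
A 9-state machine:
        p   q  
>  S0   S1  S2 
   S1   S3  S4 
   S2   S3  S3 
   S3   S5  S5 
   S4   S6  S5 
   S5   S2  S2 
   S6   S7  S7 
   S7   S8  S8 
 * S8   S6  S6 
(> = start, * = accepting)

start=S0; accept=S8; S0-p->S1; S0-q->S2; S1-p->S3; S1-q->S4; S2-p->S3; S2-q->S3; S3-p->S5; S3-q->S5; S4-p->S6; S4-q->S5; S5-p->S2; S5-q->S2; S6-p->S7; S6-q->S7; S7-p->S8; S7-q->S8; S8-p->S6; S8-q->S6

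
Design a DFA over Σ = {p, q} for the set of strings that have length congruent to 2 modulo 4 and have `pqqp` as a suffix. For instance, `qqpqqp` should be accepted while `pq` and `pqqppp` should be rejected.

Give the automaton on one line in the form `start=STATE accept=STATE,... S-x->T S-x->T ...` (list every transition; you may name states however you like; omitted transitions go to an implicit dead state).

start=S0 accept=S18 S0-p->S1 S0-q->S2 S1-p->S3 S1-q->S4 S2-p->S3 S2-q->S5 S3-p->S6 S3-q->S7 S4-p->S6 S4-q->S8 S5-p->S6 S5-q->S9 S6-p->S10 S6-q->S11 S7-p->S10 S7-q->S12 S8-p->S13 S8-q->S0 S9-p->S10 S9-q->S0 S10-p->S1 S10-q->S14 S11-p->S1 S11-q->S15 S12-p->S16 S12-q->S2 S13-p->S1 S13-q->S14 S14-p->S3 S14-q->S17 S15-p->S18 S15-q->S5 S16-p->S3 S16-q->S4 S17-p->S19 S17-q->S9 S18-p->S6 S18-q->S7 S19-p->S10 S19-q->S11

Build one automaton per condition and run them in lockstep. One (4 states) tracks the input length modulo 4; the other (5 states) tracks how much of the suffix `pqqp` has currently been matched. Each combined state is a pair, one component from each; accept when both components accept.
With 20 states:
          p    q  
>  S0     S1   S2 
   S1     S3   S4 
   S2     S3   S5 
   S3     S6   S7 
   S4     S6   S8 
   S5     S6   S9 
   S6    S10  S11 
   S7    S10  S12 
   S8    S13   S0 
   S9    S10   S0 
   S10    S1  S14 
   S11    S1  S15 
   S12   S16   S2 
   S13    S1  S14 
   S14    S3  S17 
   S15   S18   S5 
   S16    S3   S4 
   S17   S19   S9 
 * S18    S6   S7 
   S19   S10  S11 
(> = start, * = accepting)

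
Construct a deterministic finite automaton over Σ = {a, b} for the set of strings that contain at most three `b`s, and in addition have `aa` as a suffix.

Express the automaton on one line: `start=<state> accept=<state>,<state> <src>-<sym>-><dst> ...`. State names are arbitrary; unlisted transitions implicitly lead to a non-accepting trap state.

start=q0 accept=q3,q6,q9,q12 q0-a->q1 q0-b->q2 q1-a->q3 q1-b->q2 q2-a->q4 q2-b->q5 q3-a->q3 q3-b->q2 q4-a->q6 q4-b->q5 q5-a->q7 q5-b->q8 q6-a->q6 q6-b->q5 q7-a->q9 q7-b->q8 q8-a->q10 q8-b->q11 q9-a->q9 q9-b->q8 q10-a->q12 q10-b->q11 q11-a->q11 q11-b->q11 q12-a->q12 q12-b->q11

Run two small machines in parallel and take their product. The first has 5 states tracking the count of `b`s, saturating at 4; the second has 3 states tracking how much of the suffix `aa` has currently been matched. A product state is a pair (one from each), accepting exactly when both do. Equivalent product states are then merged.
A 13-state machine:
          a    b  
>  q0     q1   q2 
   q1     q3   q2 
   q2     q4   q5 
 * q3     q3   q2 
   q4     q6   q5 
   q5     q7   q8 
 * q6     q6   q5 
   q7     q9   q8 
   q8    q10  q11 
 * q9     q9   q8 
   q10   q12  q11 
   q11   q11  q11 
 * q12   q12  q11 
(> = start, * = accepting)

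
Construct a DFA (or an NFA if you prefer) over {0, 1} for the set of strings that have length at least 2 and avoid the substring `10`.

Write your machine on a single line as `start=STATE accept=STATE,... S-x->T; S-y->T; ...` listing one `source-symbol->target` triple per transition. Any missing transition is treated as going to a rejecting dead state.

start=q0; accept=q3,q4; q0-0->q1; q0-1->q2; q1-0->q3; q1-1->q4; q2-0->q5; q2-1->q4; q3-0->q3; q3-1->q4; q4-0->q5; q4-1->q4; q5-0->q5; q5-1->q5

Run two small machines in parallel and take their product. One (4 states) tracks the input length, saturating at 3; the other (3 states) tracks partial matches of the forbidden pattern `10`. Each combined state is a pair, one component from each; accept when both components accept. After merging equivalent states the machine shrinks.
With 6 states:
        0   1  
>  q0   q1  q2 
   q1   q3  q4 
   q2   q5  q4 
 * q3   q3  q4 
 * q4   q5  q4 
   q5   q5  q5 
(> = start, * = accepting)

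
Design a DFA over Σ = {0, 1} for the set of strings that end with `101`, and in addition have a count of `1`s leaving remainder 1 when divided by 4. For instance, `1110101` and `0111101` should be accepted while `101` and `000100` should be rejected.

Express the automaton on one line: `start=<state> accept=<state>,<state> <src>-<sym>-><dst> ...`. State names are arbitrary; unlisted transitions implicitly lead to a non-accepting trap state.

start=s0 accept=s6 s0-0->s0 s0-1->s1 s1-0->s1 s1-1->s2 s2-0->s2 s2-1->s3 s3-0->s3 s3-1->s4 s4-0->s5 s4-1->s1 s5-0->s0 s5-1->s6 s6-0->s1 s6-1->s2

Handle the two conditions separately and then intersect. One (4 states) tracks how much of the suffix `101` has currently been matched; the other (4 states) tracks the count of `1`s modulo 4. Each combined state is a pair, one component from each; accept when both components accept. After merging equivalent states the machine shrinks.
        0   1  
>  s0   s0  s1 
   s1   s1  s2 
   s2   s2  s3 
   s3   s3  s4 
   s4   s5  s1 
   s5   s0  s6 
 * s6   s1  s2 
(> = start, * = accepting)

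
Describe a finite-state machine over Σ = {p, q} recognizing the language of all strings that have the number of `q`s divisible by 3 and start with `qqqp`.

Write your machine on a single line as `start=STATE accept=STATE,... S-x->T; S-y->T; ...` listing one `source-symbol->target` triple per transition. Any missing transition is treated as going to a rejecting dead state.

Run two small machines in parallel and take their product. One (3 states) tracks the count of `q`s modulo 3; the other (6 states) tracks whether the input so far still matches the prefix `qqqp`. Each combined state is a pair, one component from each; accept when both components accept.
A 10-state machine:
        p   q  
>  s0   s1  s2 
   s1   s1  s3 
   s2   s3  s4 
   s3   s3  s5 
   s4   s5  s6 
   s5   s5  s1 
   s6   s7  s3 
 * s7   s7  s8 
   s8   s8  s9 
   s9   s9  s7 
(> = start, * = accepting)

start=s0; accept=s7; s0-p->s1; s0-q->s2; s1-p->s1; s1-q->s3; s2-p->s3; s2-q->s4; s3-p->s3; s3-q->s5; s4-p->s5; s4-q->s6; s5-p->s5; s5-q->s1; s6-p->s7; s6-q->s3; s7-p->s7; s7-q->s8; s8-p->s8; s8-q->s9; s9-p->s9; s9-q->s7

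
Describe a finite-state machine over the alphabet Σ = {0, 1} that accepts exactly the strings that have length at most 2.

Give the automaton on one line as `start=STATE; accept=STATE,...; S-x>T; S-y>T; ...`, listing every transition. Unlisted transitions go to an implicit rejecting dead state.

start=q0; accept=q0,q1,q2; q0-0>q1; q0-1>q1; q1-0>q2; q1-1>q2; q2-0>q3; q2-1>q3; q3-0>q3; q3-1>q3

Count input length up to 3: every symbol moves from q0 toward q3, which means 'more than 2' and absorbs. Accept from {q0, q1, q2}.
A 4-state machine:
        0   1  
>* q0   q1  q1 
 * q1   q2  q2 
 * q2   q3  q3 
   q3   q3  q3 
(> = start, * = accepting)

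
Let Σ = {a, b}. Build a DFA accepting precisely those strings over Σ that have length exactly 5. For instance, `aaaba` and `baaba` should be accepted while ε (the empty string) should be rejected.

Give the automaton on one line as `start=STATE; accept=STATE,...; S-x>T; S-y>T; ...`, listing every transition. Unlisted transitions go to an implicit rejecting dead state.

start=q0; accept=q5; q0-a>q1; q0-b>q1; q1-a>q2; q1-b>q2; q2-a>q3; q2-b>q3; q3-a>q4; q3-b>q4; q4-a>q5; q4-b>q5; q5-a>q6; q5-b>q6; q6-a>q6; q6-b>q6

Count input length up to 6: every symbol moves from q0 toward q6, which means 'more than 5' and absorbs. Accept from {q5}.
A 7-state machine:
        a   b  
>  q0   q1  q1 
   q1   q2  q2 
   q2   q3  q3 
   q3   q4  q4 
   q4   q5  q5 
 * q5   q6  q6 
   q6   q6  q6 
(> = start, * = accepting)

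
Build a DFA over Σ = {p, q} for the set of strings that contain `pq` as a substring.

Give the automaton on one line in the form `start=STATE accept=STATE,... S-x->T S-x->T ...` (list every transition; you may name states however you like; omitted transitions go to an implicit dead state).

States s0..s1 record the length of the longest prefix of `pq` that matches the current input suffix. Reaching s2 means `pq` has been seen, and we stay there forever. Accept from s2.
With 3 states:
        p   q  
>  s0   s1  s0 
   s1   s1  s2 
 * s2   s2  s2 
(> = start, * = accepting)

start=s0 accept=s2 s0-p->s1 s0-q->s0 s1-p->s1 s1-q->s2 s2-p->s2 s2-q->s2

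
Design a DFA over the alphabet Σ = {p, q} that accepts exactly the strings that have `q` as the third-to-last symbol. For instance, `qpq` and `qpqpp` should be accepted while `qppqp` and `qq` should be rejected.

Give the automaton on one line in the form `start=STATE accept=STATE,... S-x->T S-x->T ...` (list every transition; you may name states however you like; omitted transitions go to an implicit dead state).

start=S0 accept=S11,S12,S13,S14 S0-p->S1 S0-q->S2 S1-p->S3 S1-q->S4 S2-p->S5 S2-q->S6 S3-p->S7 S3-q->S8 S4-p->S9 S4-q->S10 S5-p->S11 S5-q->S12 S6-p->S13 S6-q->S14 S7-p->S7 S7-q->S8 S8-p->S9 S8-q->S10 S9-p->S11 S9-q->S12 S10-p->S13 S10-q->S14 S11-p->S7 S11-q->S8 S12-p->S9 S12-q->S10 S13-p->S11 S13-q->S12 S14-p->S13 S14-q->S14

Because acceptance depends on a position counted from the end, the machine has to buffer the most recent 3 symbols. Make each state the string of the last up-to-3 symbols read; on input `x` shift the window left and append `x`. Accept when the buffered window has length 3 and begins with `q`.
15 states suffice.
          p    q  
>  S0     S1   S2 
   S1     S3   S4 
   S2     S5   S6 
   S3     S7   S8 
   S4     S9  S10 
   S5    S11  S12 
   S6    S13  S14 
   S7     S7   S8 
   S8     S9  S10 
   S9    S11  S12 
   S10   S13  S14 
 * S11    S7   S8 
 * S12    S9  S10 
 * S13   S11  S12 
 * S14   S13  S14 
(> = start, * = accepting)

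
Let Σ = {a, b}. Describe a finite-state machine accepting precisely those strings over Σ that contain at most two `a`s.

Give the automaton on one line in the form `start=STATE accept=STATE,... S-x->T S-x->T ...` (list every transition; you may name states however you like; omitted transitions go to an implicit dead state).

Count `a`s, saturating at 3: states s0 through s2 mean 0 through 2 `a`s seen; s3 means more than 2. Each `a` increments (capped at s3); other symbols loop. Accept from {s0, s1, s2}.
A 4-state machine:
        a   b  
>* s0   s1  s0 
 * s1   s2  s1 
 * s2   s3  s2 
   s3   s3  s3 
(> = start, * = accepting)

start=s0 accept=s0,s1,s2 s0-a->s1 s0-b->s0 s1-a->s2 s1-b->s1 s2-a->s3 s2-b->s2 s3-a->s3 s3-b->s3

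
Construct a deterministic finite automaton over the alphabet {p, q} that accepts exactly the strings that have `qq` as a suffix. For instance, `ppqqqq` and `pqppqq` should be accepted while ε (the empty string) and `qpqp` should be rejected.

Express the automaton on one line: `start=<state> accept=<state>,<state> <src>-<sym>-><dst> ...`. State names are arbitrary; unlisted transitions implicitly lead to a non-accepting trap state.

start=S0 accept=S2 S0-p->S0 S0-q->S1 S1-p->S0 S1-q->S2 S2-p->S0 S2-q->S2

Remember how much of `qq` the current input suffix matches. State S0 means no match yet; S1 means the last symbol is `q`; S2 means the last 2 symbols are `qq`. Only S2 accepts. On a mismatch, fall back to the longest proper suffix that is still a prefix of `qq`.
With 3 states:
        p   q  
>  S0   S0  S1 
   S1   S0  S2 
 * S2   S0  S2 
(> = start, * = accepting)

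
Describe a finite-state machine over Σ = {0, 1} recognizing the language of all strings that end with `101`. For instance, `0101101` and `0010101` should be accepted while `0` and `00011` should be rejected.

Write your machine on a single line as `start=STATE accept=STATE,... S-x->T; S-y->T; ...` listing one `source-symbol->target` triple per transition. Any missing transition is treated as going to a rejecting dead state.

start=s0; accept=s3; s0-0->s0; s0-1->s1; s1-0->s2; s1-1->s1; s2-0->s0; s2-1->s3; s3-0->s2; s3-1->s1

Remember how much of `101` the current input suffix matches. State s0 means no match yet; s1 means the last symbol is `1`; s2 means the last 2 symbols are `10`; s3 means the last 3 symbols are `101`. Only s3 accepts. On a mismatch, fall back to the longest proper suffix that is still a prefix of `101`.
        0   1  
>  s0   s0  s1 
   s1   s2  s1 
   s2   s0  s3 
 * s3   s2  s1 
(> = start, * = accepting)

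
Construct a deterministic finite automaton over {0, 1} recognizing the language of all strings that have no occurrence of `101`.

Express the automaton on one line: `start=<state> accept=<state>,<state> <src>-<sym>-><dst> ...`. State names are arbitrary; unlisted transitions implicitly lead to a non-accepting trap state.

start=q0 accept=q0,q1,q2 q0-0->q0 q0-1->q1 q1-0->q2 q1-1->q1 q2-0->q0 q2-1->q3 q3-0->q3 q3-1->q3

This is the complement of 'contains `101`'. Use the same substring-matching states — q0 through q3 holding how much of `101` has just been matched — but flip the accepting set: everything except the trap q3 accepts.
With 4 states:
        0   1  
>* q0   q0  q1 
 * q1   q2  q1 
 * q2   q0  q3 
   q3   q3  q3 
(> = start, * = accepting)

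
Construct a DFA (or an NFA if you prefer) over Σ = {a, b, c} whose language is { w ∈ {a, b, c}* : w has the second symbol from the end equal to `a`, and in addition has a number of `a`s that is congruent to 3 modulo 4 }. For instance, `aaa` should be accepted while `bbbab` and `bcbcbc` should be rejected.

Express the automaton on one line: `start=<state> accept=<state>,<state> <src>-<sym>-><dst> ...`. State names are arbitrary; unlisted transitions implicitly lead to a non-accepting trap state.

Run two small machines in parallel and take their product. One (13 states) tracks the last 2 symbols read; the other (4 states) tracks the count of `a`s modulo 4. Each combined state is a pair, one component from each; accept when both components accept. After merging equivalent states the machine shrinks.
With 8 states:
        a   b   c  
>  q0   q1  q0  q0 
   q1   q2  q1  q1 
   q2   q3  q4  q4 
 * q3   q0  q5  q5 
   q4   q6  q4  q4 
 * q5   q0  q7  q7 
   q6   q0  q5  q5 
   q7   q0  q7  q7 
(> = start, * = accepting)

start=q0 accept=q3,q5 q0-a->q1 q0-b->q0 q0-c->q0 q1-a->q2 q1-b->q1 q1-c->q1 q2-a->q3 q2-b->q4 q2-c->q4 q3-a->q0 q3-b->q5 q3-c->q5 q4-a->q6 q4-b->q4 q4-c->q4 q5-a->q0 q5-b->q7 q5-c->q7 q6-a->q0 q6-b->q5 q6-c->q5 q7-a->q0 q7-b->q7 q7-c->q7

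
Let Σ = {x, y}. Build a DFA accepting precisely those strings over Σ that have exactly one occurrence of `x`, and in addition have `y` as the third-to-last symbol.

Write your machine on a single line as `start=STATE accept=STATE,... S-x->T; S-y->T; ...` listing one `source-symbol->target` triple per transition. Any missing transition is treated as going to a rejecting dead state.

Build one automaton per condition and run them in lockstep. The first has 3 states tracking the count of `x`s, saturating at 2; the second has 15 states tracking the last 3 symbols read. A product state is a pair (one from each), accepting exactly when both do.
          x    y  
>  s0     s1   s2 
   s1     s3   s4 
   s2     s5   s6 
   s3     s7   s8 
   s4     s9  s10 
   s5    s11  s12 
   s6    s13  s14 
   s7     s7   s8 
   s8     s9  s15 
   s9    s11  s16 
   s10   s17  s18 
   s11    s7   s8 
 * s12    s9  s10 
 * s13   s11  s12 
   s14   s13  s14 
   s15   s17  s19 
   s16    s9  s15 
   s17   s11  s16 
 * s18   s17  s18 
   s19   s17  s19 
(> = start, * = accepting)

start=s0; accept=s12,s13,s18; s0-x->s1; s0-y->s2; s1-x->s3; s1-y->s4; s2-x->s5; s2-y->s6; s3-x->s7; s3-y->s8; s4-x->s9; s4-y->s10; s5-x->s11; s5-y->s12; s6-x->s13; s6-y->s14; s7-x->s7; s7-y->s8; s8-x->s9; s8-y->s15; s9-x->s11; s9-y->s16; s10-x->s17; s10-y->s18; s11-x->s7; s11-y->s8; s12-x->s9; s12-y->s10; s13-x->s11; s13-y->s12; s14-x->s13; s14-y->s14; s15-x->s17; s15-y->s19; s16-x->s9; s16-y->s15; s17-x->s11; s17-y->s16; s18-x->s17; s18-y->s18; s19-x->s17; s19-y->s19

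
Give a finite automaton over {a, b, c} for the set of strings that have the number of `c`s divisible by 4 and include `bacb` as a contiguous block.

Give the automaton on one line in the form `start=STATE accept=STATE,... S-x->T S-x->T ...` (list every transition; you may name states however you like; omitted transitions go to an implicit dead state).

start=q0 accept=q19 q0-a->q0 q0-b->q1 q0-c->q2 q1-a->q3 q1-b->q1 q1-c->q2 q2-a->q2 q2-b->q4 q2-c->q5 q3-a->q0 q3-b->q1 q3-c->q6 q4-a->q7 q4-b->q4 q4-c->q5 q5-a->q5 q5-b->q8 q5-c->q9 q6-a->q2 q6-b->q10 q6-c->q5 q7-a->q2 q7-b->q4 q7-c->q11 q8-a->q12 q8-b->q8 q8-c->q9 q9-a->q9 q9-b->q13 q9-c->q0 q10-a->q10 q10-b->q10 q10-c->q14 q11-a->q5 q11-b->q14 q11-c->q9 q12-a->q5 q12-b->q8 q12-c->q15 q13-a->q16 q13-b->q13 q13-c->q0 q14-a->q14 q14-b->q14 q14-c->q17 q15-a->q9 q15-b->q17 q15-c->q0 q16-a->q9 q16-b->q13 q16-c->q18 q17-a->q17 q17-b->q17 q17-c->q19 q18-a->q0 q18-b->q19 q18-c->q2 q19-a->q19 q19-b->q19 q19-c->q10

Build one automaton per condition and run them in lockstep. The first has 4 states tracking the count of `c`s modulo 4; the second has 5 states tracking whether and how much of `bacb` has been seen. A product state is a pair (one from each), accepting exactly when both do.
20 states suffice.
          a    b    c  
>  q0     q0   q1   q2 
   q1     q3   q1   q2 
   q2     q2   q4   q5 
   q3     q0   q1   q6 
   q4     q7   q4   q5 
   q5     q5   q8   q9 
   q6     q2  q10   q5 
   q7     q2   q4  q11 
   q8    q12   q8   q9 
   q9     q9  q13   q0 
   q10   q10  q10  q14 
   q11    q5  q14   q9 
   q12    q5   q8  q15 
   q13   q16  q13   q0 
   q14   q14  q14  q17 
   q15    q9  q17   q0 
   q16    q9  q13  q18 
   q17   q17  q17  q19 
   q18    q0  q19   q2 
 * q19   q19  q19  q10 
(> = start, * = accepting)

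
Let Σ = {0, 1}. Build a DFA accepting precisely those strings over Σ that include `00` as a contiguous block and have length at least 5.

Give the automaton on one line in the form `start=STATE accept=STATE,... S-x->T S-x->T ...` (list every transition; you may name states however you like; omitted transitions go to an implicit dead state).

start=S0 accept=S11 S0-0->S1 S0-1->S2 S1-0->S3 S1-1->S4 S2-0->S5 S2-1->S4 S3-0->S6 S3-1->S6 S4-0->S7 S4-1->S8 S5-0->S6 S5-1->S8 S6-0->S9 S6-1->S9 S7-0->S9 S7-1->S8 S8-0->S10 S8-1->S8 S9-0->S11 S9-1->S11 S10-0->S11 S10-1->S8 S11-0->S11 S11-1->S11

Handle the two conditions separately and then intersect. One (3 states) tracks whether and how much of `00` has been seen; the other (7 states) tracks the input length, saturating at 6. Each combined state is a pair, one component from each; accept when both components accept. Equivalent product states are then merged.
With 12 states:
          0    1  
>  S0     S1   S2 
   S1     S3   S4 
   S2     S5   S4 
   S3     S6   S6 
   S4     S7   S8 
   S5     S6   S8 
   S6     S9   S9 
   S7     S9   S8 
   S8    S10   S8 
   S9    S11  S11 
   S10   S11   S8 
 * S11   S11  S11 
(> = start, * = accepting)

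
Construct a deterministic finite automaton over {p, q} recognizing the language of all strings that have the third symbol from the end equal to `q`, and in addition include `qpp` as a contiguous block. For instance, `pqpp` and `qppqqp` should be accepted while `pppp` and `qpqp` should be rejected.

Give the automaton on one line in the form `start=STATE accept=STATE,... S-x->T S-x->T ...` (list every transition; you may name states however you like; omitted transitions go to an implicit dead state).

start=A accept=D,I,J,K A-p->A A-q->B B-p->C B-q->B C-p->D C-q->B D-p->E D-q->F E-p->E E-q->F F-p->G F-q->H G-p->D G-q->I H-p->J H-q->K I-p->G I-q->H J-p->D J-q->I K-p->J K-q->K

Build one automaton per condition and run them in lockstep. The first has 15 states tracking the last 3 symbols read; the second has 4 states tracking whether and how much of `qpp` has been seen. A product state is a pair (one from each), accepting exactly when both do. After merging equivalent states the machine shrinks.
An 11-state machine:
       p  q 
>  A   A  B 
   B   C  B 
   C   D  B 
 * D   E  F 
   E   E  F 
   F   G  H 
   G   D  I 
   H   J  K 
 * I   G  H 
 * J   D  I 
 * K   J  K 
(> = start, * = accepting)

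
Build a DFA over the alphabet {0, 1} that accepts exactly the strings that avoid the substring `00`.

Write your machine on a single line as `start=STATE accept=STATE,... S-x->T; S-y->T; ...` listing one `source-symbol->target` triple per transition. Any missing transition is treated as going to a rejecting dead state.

Track partial matches of the forbidden pattern `00`. State s2 is a dead state reached once `00` has occurred; every other state accepts. s0 means no part of `00` is currently matched.
        0   1  
>* s0   s1  s0 
 * s1   s2  s0 
   s2   s2  s2 
(> = start, * = accepting)

start=s0; accept=s0,s1; s0-0->s1; s0-1->s0; s1-0->s2; s1-1->s0; s2-0->s2; s2-1->s2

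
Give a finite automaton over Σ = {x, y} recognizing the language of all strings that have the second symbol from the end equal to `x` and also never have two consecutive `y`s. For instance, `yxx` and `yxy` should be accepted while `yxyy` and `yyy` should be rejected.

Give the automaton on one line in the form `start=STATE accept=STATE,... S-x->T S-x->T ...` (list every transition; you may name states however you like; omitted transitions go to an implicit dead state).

start=s0 accept=s3,s4 s0-x->s1 s0-y->s2 s1-x->s3 s1-y->s4 s2-x->s5 s2-y->s6 s3-x->s3 s3-y->s4 s4-x->s5 s4-y->s6 s5-x->s3 s5-y->s4 s6-x->s7 s6-y->s6 s7-x->s8 s7-y->s9 s8-x->s8 s8-y->s9 s9-x->s7 s9-y->s6

Run two small machines in parallel and take their product. The first has 7 states tracking the last 2 symbols read; the second has 3 states tracking partial matches of the forbidden pattern `yy`. A product state is a pair (one from each), accepting exactly when both do.
        x   y  
>  s0   s1  s2 
   s1   s3  s4 
   s2   s5  s6 
 * s3   s3  s4 
 * s4   s5  s6 
   s5   s3  s4 
   s6   s7  s6 
   s7   s8  s9 
   s8   s8  s9 
   s9   s7  s6 
(> = start, * = accepting)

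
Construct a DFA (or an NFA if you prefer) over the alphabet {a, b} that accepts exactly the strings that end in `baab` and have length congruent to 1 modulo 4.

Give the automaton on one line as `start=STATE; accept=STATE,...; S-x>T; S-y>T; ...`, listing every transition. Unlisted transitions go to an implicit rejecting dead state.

start=s0; accept=s7; s0-a>s1; s0-b>s1; s1-a>s2; s1-b>s3; s2-a>s4; s2-b>s4; s3-a>s5; s3-b>s4; s4-a>s0; s4-b>s0; s5-a>s6; s5-b>s0; s6-a>s1; s6-b>s7; s7-a>s2; s7-b>s3

Run two small machines in parallel and take their product. One (5 states) tracks how much of the suffix `baab` has currently been matched; the other (4 states) tracks the input length modulo 4. Each combined state is a pair, one component from each; accept when both components accept. Equivalent product states are then merged.
8 states suffice.
        a   b  
>  s0   s1  s1 
   s1   s2  s3 
   s2   s4  s4 
   s3   s5  s4 
   s4   s0  s0 
   s5   s6  s0 
   s6   s1  s7 
 * s7   s2  s3 
(> = start, * = accepting)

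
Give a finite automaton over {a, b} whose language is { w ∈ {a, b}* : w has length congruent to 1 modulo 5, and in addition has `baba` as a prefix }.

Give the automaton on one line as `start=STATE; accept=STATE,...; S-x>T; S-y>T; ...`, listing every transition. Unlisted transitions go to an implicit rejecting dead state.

start=S0; accept=S7; S0-a>S1; S0-b>S2; S1-a>S1; S1-b>S1; S2-a>S3; S2-b>S1; S3-a>S1; S3-b>S4; S4-a>S5; S4-b>S1; S5-a>S6; S5-b>S6; S6-a>S7; S6-b>S7; S7-a>S8; S7-b>S8; S8-a>S9; S8-b>S9; S9-a>S5; S9-b>S5

Handle the two conditions separately and then intersect. The first has 5 states tracking the input length modulo 5; the second has 6 states tracking whether the input so far still matches the prefix `baba`. A product state is a pair (one from each), accepting exactly when both do. Minimizing collapses redundant product states.
With 10 states:
        a   b  
>  S0   S1  S2 
   S1   S1  S1 
   S2   S3  S1 
   S3   S1  S4 
   S4   S5  S1 
   S5   S6  S6 
   S6   S7  S7 
 * S7   S8  S8 
   S8   S9  S9 
   S9   S5  S5 
(> = start, * = accepting)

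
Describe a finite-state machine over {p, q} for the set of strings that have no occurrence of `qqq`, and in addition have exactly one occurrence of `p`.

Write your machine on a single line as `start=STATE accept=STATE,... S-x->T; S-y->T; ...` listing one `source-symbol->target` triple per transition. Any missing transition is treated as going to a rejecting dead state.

start=A; accept=B,E,H; A-p->B; A-q->C; B-p->D; B-q->E; C-p->B; C-q->F; D-p->D; D-q->G; E-p->D; E-q->H; F-p->B; F-q->I; G-p->D; G-q->J; H-p->D; H-q->K; I-p->K; I-q->I; J-p->D; J-q->L; K-p->L; K-q->K; L-p->L; L-q->L

Run two small machines in parallel and take their product. The first has 4 states tracking partial matches of the forbidden pattern `qqq`; the second has 3 states tracking the count of `p`s, saturating at 2. A product state is a pair (one from each), accepting exactly when both do.
A 12-state machine:
       p  q 
>  A   B  C 
 * B   D  E 
   C   B  F 
   D   D  G 
 * E   D  H 
   F   B  I 
   G   D  J 
 * H   D  K 
   I   K  I 
   J   D  L 
   K   L  K 
   L   L  L 
(> = start, * = accepting)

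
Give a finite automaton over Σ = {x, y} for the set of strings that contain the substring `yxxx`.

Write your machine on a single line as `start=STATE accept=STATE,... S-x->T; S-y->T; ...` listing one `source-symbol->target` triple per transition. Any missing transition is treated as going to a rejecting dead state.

States q0..q3 record the length of the longest prefix of `yxxx` that matches the current input suffix. Reaching q4 means `yxxx` has been seen, and we stay there forever. Accept from q4.
5 states suffice.
        x   y  
>  q0   q0  q1 
   q1   q2  q1 
   q2   q3  q1 
   q3   q4  q1 
 * q4   q4  q4 
(> = start, * = accepting)

start=q0; accept=q4; q0-x->q0; q0-y->q1; q1-x->q2; q1-y->q1; q2-x->q3; q2-y->q1; q3-x->q4; q3-y->q1; q4-x->q4; q4-y->q4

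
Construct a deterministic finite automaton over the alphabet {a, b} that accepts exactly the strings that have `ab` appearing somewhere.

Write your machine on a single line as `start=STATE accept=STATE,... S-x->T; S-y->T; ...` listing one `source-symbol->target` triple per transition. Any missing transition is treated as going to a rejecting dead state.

Track how much of `ab` has been matched so far: state s0 is no progress, s2 is the absorbing accept state reached once `ab` has occurred. Intermediate states record partial matches; on a mismatch, fall back to the longest reusable overlap.
        a   b  
>  s0   s1  s0 
   s1   s1  s2 
 * s2   s2  s2 
(> = start, * = accepting)

start=s0; accept=s2; s0-a->s1; s0-b->s0; s1-a->s1; s1-b->s2; s2-a->s2; s2-b->s2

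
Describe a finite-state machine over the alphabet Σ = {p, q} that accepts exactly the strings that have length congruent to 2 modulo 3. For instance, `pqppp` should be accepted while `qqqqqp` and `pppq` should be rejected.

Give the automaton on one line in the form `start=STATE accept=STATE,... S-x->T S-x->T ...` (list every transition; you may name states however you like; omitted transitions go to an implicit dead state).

Only the length mod 3 matters, so use a 3-cycle: from any state, every input symbol moves to the next state, wrapping s2 back to s0. Mark s2 accepting.
        p   q  
>  s0   s1  s1 
   s1   s2  s2 
 * s2   s0  s0 
(> = start, * = accepting)

start=s0 accept=s2 s0-p->s1 s0-q->s1 s1-p->s2 s1-q->s2 s2-p->s0 s2-q->s0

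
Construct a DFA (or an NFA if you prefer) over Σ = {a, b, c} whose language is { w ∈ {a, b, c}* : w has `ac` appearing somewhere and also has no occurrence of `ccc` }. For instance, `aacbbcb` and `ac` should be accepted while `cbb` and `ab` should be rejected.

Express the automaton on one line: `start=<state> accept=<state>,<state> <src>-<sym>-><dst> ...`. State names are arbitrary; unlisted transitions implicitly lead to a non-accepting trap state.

start=q0 accept=q3,q5,q6 q0-a->q1 q0-b->q0 q0-c->q2 q1-a->q1 q1-b->q0 q1-c->q3 q2-a->q1 q2-b->q0 q2-c->q4 q3-a->q5 q3-b->q5 q3-c->q6 q4-a->q1 q4-b->q0 q4-c->q7 q5-a->q5 q5-b->q5 q5-c->q3 q6-a->q5 q6-b->q5 q6-c->q7 q7-a->q7 q7-b->q7 q7-c->q7

Run two small machines in parallel and take their product. One (3 states) tracks whether and how much of `ac` has been seen; the other (4 states) tracks partial matches of the forbidden pattern `ccc`. Each combined state is a pair, one component from each; accept when both components accept. Minimizing collapses redundant product states.
        a   b   c  
>  q0   q1  q0  q2 
   q1   q1  q0  q3 
   q2   q1  q0  q4 
 * q3   q5  q5  q6 
   q4   q1  q0  q7 
 * q5   q5  q5  q3 
 * q6   q5  q5  q7 
   q7   q7  q7  q7 
(> = start, * = accepting)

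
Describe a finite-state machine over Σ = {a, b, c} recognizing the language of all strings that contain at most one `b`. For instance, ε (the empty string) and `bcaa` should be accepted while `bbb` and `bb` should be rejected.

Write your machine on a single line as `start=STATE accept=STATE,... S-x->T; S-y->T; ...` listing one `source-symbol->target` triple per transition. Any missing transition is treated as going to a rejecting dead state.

start=q0; accept=q0,q1; q0-a->q0; q0-b->q1; q0-c->q0; q1-a->q1; q1-b->q2; q1-c->q1; q2-a->q2; q2-b->q2; q2-c->q2

Count `b`s, saturating at 2: state q0 means no `b` yet, q1 means one `b` seen, q2 means more than one. Each `b` increments (capped at q2); other symbols loop. Accept from {q0, q1}.
        a   b   c  
>* q0   q0  q1  q0 
 * q1   q1  q2  q1 
   q2   q2  q2  q2 
(> = start, * = accepting)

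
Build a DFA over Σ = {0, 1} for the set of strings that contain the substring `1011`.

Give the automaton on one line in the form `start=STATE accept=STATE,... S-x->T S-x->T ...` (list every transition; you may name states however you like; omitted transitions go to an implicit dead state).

Track how much of `1011` has been matched so far: state q0 is no progress, q4 is the absorbing accept state reached once `1011` has occurred. Intermediate states record partial matches; on a mismatch, fall back to the longest reusable overlap.
5 states suffice.
        0   1  
>  q0   q0  q1 
   q1   q2  q1 
   q2   q0  q3 
   q3   q2  q4 
 * q4   q4  q4 
(> = start, * = accepting)

start=q0 accept=q4 q0-0->q0 q0-1->q1 q1-0->q2 q1-1->q1 q2-0->q0 q2-1->q3 q3-0->q2 q3-1->q4 q4-0->q4 q4-1->q4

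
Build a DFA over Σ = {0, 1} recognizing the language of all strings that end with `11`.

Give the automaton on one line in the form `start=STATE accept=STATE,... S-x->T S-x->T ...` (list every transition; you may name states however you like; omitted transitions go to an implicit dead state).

Remember how much of `11` the current input suffix matches. State q0 means no match yet; q1 means the last symbol is `1`; q2 means the last 2 symbols are `11`. Only q2 accepts. On a mismatch, fall back to the longest proper suffix that is still a prefix of `11`.
A 3-state machine:
        0   1  
>  q0   q0  q1 
   q1   q0  q2 
 * q2   q0  q2 
(> = start, * = accepting)

start=q0 accept=q2 q0-0->q0 q0-1->q1 q1-0->q0 q1-1->q2 q2-0->q0 q2-1->q2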